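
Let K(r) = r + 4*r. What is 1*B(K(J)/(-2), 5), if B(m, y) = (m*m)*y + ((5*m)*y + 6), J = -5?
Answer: 4399/4 ≈ 1099.8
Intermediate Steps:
K(r) = 5*r
B(m, y) = 6 + y*m² + 5*m*y (B(m, y) = m²*y + (5*m*y + 6) = y*m² + (6 + 5*m*y) = 6 + y*m² + 5*m*y)
1*B(K(J)/(-2), 5) = 1*(6 + 5*((5*(-5))/(-2))² + 5*((5*(-5))/(-2))*5) = 1*(6 + 5*(-25*(-½))² + 5*(-25*(-½))*5) = 1*(6 + 5*(25/2)² + 5*(25/2)*5) = 1*(6 + 5*(625/4) + 625/2) = 1*(6 + 3125/4 + 625/2) = 1*(4399/4) = 4399/4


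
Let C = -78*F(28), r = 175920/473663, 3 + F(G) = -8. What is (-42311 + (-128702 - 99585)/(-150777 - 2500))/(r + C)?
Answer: -511956668902030/10386529123733 ≈ -49.290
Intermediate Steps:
F(G) = -11 (F(G) = -3 - 8 = -11)
r = 175920/473663 (r = 175920*(1/473663) = 175920/473663 ≈ 0.37140)
C = 858 (C = -78*(-11) = 858)
(-42311 + (-128702 - 99585)/(-150777 - 2500))/(r + C) = (-42311 + (-128702 - 99585)/(-150777 - 2500))/(175920/473663 + 858) = (-42311 - 228287/(-153277))/(406578774/473663) = (-42311 - 228287*(-1/153277))*(473663/406578774) = (-42311 + 228287/153277)*(473663/406578774) = -6485074860/153277*473663/406578774 = -511956668902030/10386529123733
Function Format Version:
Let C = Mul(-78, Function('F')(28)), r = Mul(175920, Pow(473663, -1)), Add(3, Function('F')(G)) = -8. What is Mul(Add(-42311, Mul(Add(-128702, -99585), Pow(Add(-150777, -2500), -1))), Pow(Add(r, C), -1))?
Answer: Rational(-511956668902030, 10386529123733) ≈ -49.290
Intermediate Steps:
Function('F')(G) = -11 (Function('F')(G) = Add(-3, -8) = -11)
r = Rational(175920, 473663) (r = Mul(175920, Rational(1, 473663)) = Rational(175920, 473663) ≈ 0.37140)
C = 858 (C = Mul(-78, -11) = 858)
Mul(Add(-42311, Mul(Add(-128702, -99585), Pow(Add(-150777, -2500), -1))), Pow(Add(r, C), -1)) = Mul(Add(-42311, Mul(Add(-128702, -99585), Pow(Add(-150777, -2500), -1))), Pow(Add(Rational(175920, 473663), 858), -1)) = Mul(Add(-42311, Mul(-228287, Pow(-153277, -1))), Pow(Rational(406578774, 473663), -1)) = Mul(Add(-42311, Mul(-228287, Rational(-1, 153277))), Rational(473663, 406578774)) = Mul(Add(-42311, Rational(228287, 153277)), Rational(473663, 406578774)) = Mul(Rational(-6485074860, 153277), Rational(473663, 406578774)) = Rational(-511956668902030, 10386529123733)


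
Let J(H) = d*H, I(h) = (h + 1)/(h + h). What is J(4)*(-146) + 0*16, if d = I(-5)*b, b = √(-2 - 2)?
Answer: -2336*I/5 ≈ -467.2*I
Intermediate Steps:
b = 2*I (b = √(-4) = 2*I ≈ 2.0*I)
I(h) = (1 + h)/(2*h) (I(h) = (1 + h)/((2*h)) = (1 + h)*(1/(2*h)) = (1 + h)/(2*h))
d = 4*I/5 (d = ((½)*(1 - 5)/(-5))*(2*I) = ((½)*(-⅕)*(-4))*(2*I) = 2*(2*I)/5 = 4*I/5 ≈ 0.8*I)
J(H) = 4*I*H/5 (J(H) = (4*I/5)*H = 4*I*H/5)
J(4)*(-146) + 0*16 = ((⅘)*I*4)*(-146) + 0*16 = (16*I/5)*(-146) + 0 = -2336*I/5 + 0 = -2336*I/5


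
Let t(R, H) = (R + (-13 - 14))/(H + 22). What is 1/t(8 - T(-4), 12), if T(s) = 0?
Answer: -34/19 ≈ -1.7895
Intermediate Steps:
t(R, H) = (-27 + R)/(22 + H) (t(R, H) = (R - 27)/(22 + H) = (-27 + R)/(22 + H))
1/t(8 - T(-4), 12) = 1/((-27 + (8 - 1*0))/(22 + 12)) = 1/((-27 + (8 + 0))/34) = 1/((-27 + 8)/34) = 1/((1/34)*(-19)) = 1/(-19/34) = -34/19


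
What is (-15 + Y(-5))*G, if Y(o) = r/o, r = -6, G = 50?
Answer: -690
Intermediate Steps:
Y(o) = -6/o
(-15 + Y(-5))*G = (-15 - 6/(-5))*50 = (-15 - 6*(-⅕))*50 = (-15 + 6/5)*50 = -69/5*50 = -690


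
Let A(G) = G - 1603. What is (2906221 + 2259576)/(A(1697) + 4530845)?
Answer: 737971/647277 ≈ 1.1401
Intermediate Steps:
A(G) = -1603 + G
(2906221 + 2259576)/(A(1697) + 4530845) = (2906221 + 2259576)/((-1603 + 1697) + 4530845) = 5165797/(94 + 4530845) = 5165797/4530939 = 5165797*(1/4530939) = 737971/647277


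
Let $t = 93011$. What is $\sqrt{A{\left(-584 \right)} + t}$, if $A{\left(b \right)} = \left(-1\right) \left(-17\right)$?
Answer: $2 \sqrt{23257} \approx 305.0$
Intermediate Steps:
$A{\left(b \right)} = 17$
$\sqrt{A{\left(-584 \right)} + t} = \sqrt{17 + 93011} = \sqrt{93028} = 2 \sqrt{23257}$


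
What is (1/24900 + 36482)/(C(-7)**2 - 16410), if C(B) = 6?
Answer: -908401801/407712600 ≈ -2.2280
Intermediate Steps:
(1/24900 + 36482)/(C(-7)**2 - 16410) = (1/24900 + 36482)/(6**2 - 16410) = (1/24900 + 36482)/(36 - 16410) = (908401801/24900)/(-16374) = (908401801/24900)*(-1/16374) = -908401801/407712600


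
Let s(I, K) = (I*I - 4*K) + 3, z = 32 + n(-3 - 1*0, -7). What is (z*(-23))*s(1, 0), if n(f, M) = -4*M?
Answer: -5520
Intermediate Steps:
z = 60 (z = 32 - 4*(-7) = 32 + 28 = 60)
s(I, K) = 3 + I² - 4*K (s(I, K) = (I² - 4*K) + 3 = 3 + I² - 4*K)
(z*(-23))*s(1, 0) = (60*(-23))*(3 + 1² - 4*0) = -1380*(3 + 1 + 0) = -1380*4 = -5520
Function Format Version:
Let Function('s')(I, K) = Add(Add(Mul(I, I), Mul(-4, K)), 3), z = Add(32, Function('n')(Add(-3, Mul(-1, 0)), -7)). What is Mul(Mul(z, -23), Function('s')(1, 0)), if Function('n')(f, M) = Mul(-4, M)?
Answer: -5520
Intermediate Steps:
z = 60 (z = Add(32, Mul(-4, -7)) = Add(32, 28) = 60)
Function('s')(I, K) = Add(3, Pow(I, 2), Mul(-4, K)) (Function('s')(I, K) = Add(Add(Pow(I, 2), Mul(-4, K)), 3) = Add(3, Pow(I, 2), Mul(-4, K)))
Mul(Mul(z, -23), Function('s')(1, 0)) = Mul(Mul(60, -23), Add(3, Pow(1, 2), Mul(-4, 0))) = Mul(-1380, Add(3, 1, 0)) = Mul(-1380, 4) = -5520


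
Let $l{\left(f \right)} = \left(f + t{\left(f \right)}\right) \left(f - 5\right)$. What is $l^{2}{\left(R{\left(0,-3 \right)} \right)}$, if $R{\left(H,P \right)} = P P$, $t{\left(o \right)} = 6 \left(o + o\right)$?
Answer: $219024$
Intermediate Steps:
$t{\left(o \right)} = 12 o$ ($t{\left(o \right)} = 6 \cdot 2 o = 12 o$)
$R{\left(H,P \right)} = P^{2}$
$l{\left(f \right)} = 13 f \left(-5 + f\right)$ ($l{\left(f \right)} = \left(f + 12 f\right) \left(f - 5\right) = 13 f \left(-5 + f\right)$)
$l^{2}{\left(R{\left(0,-3 \right)} \right)} = \left(13 \left(-3\right)^{2} \left(-5 + \left(-3\right)^{2}\right)\right)^{2} = \left(13 \cdot 9 \left(-5 + 9\right)\right)^{2} = \left(13 \cdot 9 \cdot 4\right)^{2} = 468^{2} = 219024$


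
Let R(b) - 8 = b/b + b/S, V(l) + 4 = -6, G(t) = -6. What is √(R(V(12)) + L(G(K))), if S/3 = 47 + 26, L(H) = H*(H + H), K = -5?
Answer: √3882651/219 ≈ 8.9975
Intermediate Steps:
V(l) = -10 (V(l) = -4 - 6 = -10)
L(H) = 2*H² (L(H) = H*(2*H) = 2*H²)
S = 219 (S = 3*(47 + 26) = 3*73 = 219)
R(b) = 9 + b/219 (R(b) = 8 + (b/b + b/219) = 8 + (1 + b*(1/219)) = 8 + (1 + b/219) = 9 + b/219)
√(R(V(12)) + L(G(K))) = √((9 + (1/219)*(-10)) + 2*(-6)²) = √((9 - 10/219) + 2*36) = √(1961/219 + 72) = √(17729/219) = √3882651/219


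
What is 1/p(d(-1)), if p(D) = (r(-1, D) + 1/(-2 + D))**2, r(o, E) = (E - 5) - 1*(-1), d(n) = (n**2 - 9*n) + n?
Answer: 49/1296 ≈ 0.037809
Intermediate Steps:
d(n) = n**2 - 8*n
r(o, E) = -4 + E (r(o, E) = (-5 + E) + 1 = -4 + E)
p(D) = (-4 + D + 1/(-2 + D))**2 (p(D) = ((-4 + D) + 1/(-2 + D))**2 = (-4 + D + 1/(-2 + D))**2)
1/p(d(-1)) = 1/((9 + (-(-8 - 1))**2 - (-6)*(-8 - 1))**2/(-2 - (-8 - 1))**2) = 1/((9 + (-1*(-9))**2 - (-6)*(-9))**2/(-2 - 1*(-9))**2) = 1/((9 + 9**2 - 6*9)**2/(-2 + 9)**2) = 1/((9 + 81 - 54)**2/7**2) = 1/((1/49)*36**2) = 1/((1/49)*1296) = 1/(1296/49) = 49/1296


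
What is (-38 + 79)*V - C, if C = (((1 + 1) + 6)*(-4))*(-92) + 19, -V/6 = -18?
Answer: 1465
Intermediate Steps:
V = 108 (V = -6*(-18) = 108)
C = 2963 (C = ((2 + 6)*(-4))*(-92) + 19 = (8*(-4))*(-92) + 19 = -32*(-92) + 19 = 2944 + 19 = 2963)
(-38 + 79)*V - C = (-38 + 79)*108 - 1*2963 = 41*108 - 2963 = 4428 - 2963 = 1465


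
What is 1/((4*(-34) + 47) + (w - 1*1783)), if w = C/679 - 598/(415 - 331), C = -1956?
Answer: -4074/7667267 ≈ -0.00053135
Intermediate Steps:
w = -40739/4074 (w = -1956/679 - 598/(415 - 331) = -1956*1/679 - 598/84 = -1956/679 - 598*1/84 = -1956/679 - 299/42 = -40739/4074 ≈ -9.9998)
1/((4*(-34) + 47) + (w - 1*1783)) = 1/((4*(-34) + 47) + (-40739/4074 - 1*1783)) = 1/((-136 + 47) + (-40739/4074 - 1783)) = 1/(-89 - 7304681/4074) = 1/(-7667267/4074) = -4074/7667267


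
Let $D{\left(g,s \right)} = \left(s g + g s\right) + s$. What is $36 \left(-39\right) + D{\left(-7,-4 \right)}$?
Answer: $-1352$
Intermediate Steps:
$D{\left(g,s \right)} = s + 2 g s$ ($D{\left(g,s \right)} = \left(g s + g s\right) + s = 2 g s + s = s + 2 g s$)
$36 \left(-39\right) + D{\left(-7,-4 \right)} = 36 \left(-39\right) - 4 \left(1 + 2 \left(-7\right)\right) = -1404 - 4 \left(1 - 14\right) = -1404 - -52 = -1404 + 52 = -1352$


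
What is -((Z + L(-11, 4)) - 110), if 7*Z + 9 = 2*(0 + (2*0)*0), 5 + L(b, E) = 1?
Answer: 807/7 ≈ 115.29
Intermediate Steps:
L(b, E) = -4 (L(b, E) = -5 + 1 = -4)
Z = -9/7 (Z = -9/7 + (2*(0 + (2*0)*0))/7 = -9/7 + (2*(0 + 0*0))/7 = -9/7 + (2*(0 + 0))/7 = -9/7 + (2*0)/7 = -9/7 + (⅐)*0 = -9/7 + 0 = -9/7 ≈ -1.2857)
-((Z + L(-11, 4)) - 110) = -((-9/7 - 4) - 110) = -(-37/7 - 110) = -1*(-807/7) = 807/7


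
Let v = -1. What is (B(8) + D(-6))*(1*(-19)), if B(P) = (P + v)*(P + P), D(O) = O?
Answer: -2014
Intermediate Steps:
B(P) = 2*P*(-1 + P) (B(P) = (P - 1)*(P + P) = (-1 + P)*(2*P) = 2*P*(-1 + P))
(B(8) + D(-6))*(1*(-19)) = (2*8*(-1 + 8) - 6)*(1*(-19)) = (2*8*7 - 6)*(-19) = (112 - 6)*(-19) = 106*(-19) = -2014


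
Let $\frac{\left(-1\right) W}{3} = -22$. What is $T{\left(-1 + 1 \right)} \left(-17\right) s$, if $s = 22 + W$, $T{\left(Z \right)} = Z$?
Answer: $0$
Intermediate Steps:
$W = 66$ ($W = \left(-3\right) \left(-22\right) = 66$)
$s = 88$ ($s = 22 + 66 = 88$)
$T{\left(-1 + 1 \right)} \left(-17\right) s = \left(-1 + 1\right) \left(-17\right) 88 = 0 \left(-17\right) 88 = 0 \cdot 88 = 0$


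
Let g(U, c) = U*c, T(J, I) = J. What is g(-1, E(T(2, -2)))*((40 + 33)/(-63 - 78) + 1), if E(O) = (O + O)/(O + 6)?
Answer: -34/141 ≈ -0.24113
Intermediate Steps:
E(O) = 2*O/(6 + O) (E(O) = (2*O)/(6 + O) = 2*O/(6 + O))
g(-1, E(T(2, -2)))*((40 + 33)/(-63 - 78) + 1) = (-2*2/(6 + 2))*((40 + 33)/(-63 - 78) + 1) = (-2*2/8)*(73/(-141) + 1) = (-2*2/8)*(73*(-1/141) + 1) = (-1*½)*(-73/141 + 1) = -½*68/141 = -34/141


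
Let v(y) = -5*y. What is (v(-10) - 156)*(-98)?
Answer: 10388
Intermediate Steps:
(v(-10) - 156)*(-98) = (-5*(-10) - 156)*(-98) = (50 - 156)*(-98) = -106*(-98) = 10388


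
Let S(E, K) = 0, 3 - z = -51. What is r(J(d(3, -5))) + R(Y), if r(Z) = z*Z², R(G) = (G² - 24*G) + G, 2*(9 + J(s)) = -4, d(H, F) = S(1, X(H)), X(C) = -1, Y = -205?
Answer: 53274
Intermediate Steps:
z = 54 (z = 3 - 1*(-51) = 3 + 51 = 54)
d(H, F) = 0
J(s) = -11 (J(s) = -9 + (½)*(-4) = -9 - 2 = -11)
R(G) = G² - 23*G
r(Z) = 54*Z²
r(J(d(3, -5))) + R(Y) = 54*(-11)² - 205*(-23 - 205) = 54*121 - 205*(-228) = 6534 + 46740 = 53274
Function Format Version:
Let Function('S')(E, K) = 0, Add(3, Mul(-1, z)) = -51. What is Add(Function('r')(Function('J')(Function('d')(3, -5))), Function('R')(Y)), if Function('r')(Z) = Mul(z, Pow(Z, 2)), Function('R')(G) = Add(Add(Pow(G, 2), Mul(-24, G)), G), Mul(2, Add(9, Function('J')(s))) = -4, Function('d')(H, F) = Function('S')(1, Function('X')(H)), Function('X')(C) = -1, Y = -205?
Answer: 53274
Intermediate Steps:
z = 54 (z = Add(3, Mul(-1, -51)) = Add(3, 51) = 54)
Function('d')(H, F) = 0
Function('J')(s) = -11 (Function('J')(s) = Add(-9, Mul(Rational(1, 2), -4)) = Add(-9, -2) = -11)
Function('R')(G) = Add(Pow(G, 2), Mul(-23, G))
Function('r')(Z) = Mul(54, Pow(Z, 2))
Add(Function('r')(Function('J')(Function('d')(3, -5))), Function('R')(Y)) = Add(Mul(54, Pow(-11, 2)), Mul(-205, Add(-23, -205))) = Add(Mul(54, 121), Mul(-205, -228)) = Add(6534, 46740) = 53274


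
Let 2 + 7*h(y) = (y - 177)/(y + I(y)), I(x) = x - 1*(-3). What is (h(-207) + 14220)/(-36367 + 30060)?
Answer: -13636834/6048413 ≈ -2.2546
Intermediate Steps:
I(x) = 3 + x (I(x) = x + 3 = 3 + x)
h(y) = -2/7 + (-177 + y)/(7*(3 + 2*y)) (h(y) = -2/7 + ((y - 177)/(y + (3 + y)))/7 = -2/7 + ((-177 + y)/(3 + 2*y))/7 = -2/7 + (-177 + y)/(7*(3 + 2*y)))
(h(-207) + 14220)/(-36367 + 30060) = (3*(-61 - 1*(-207))/(7*(3 + 2*(-207))) + 14220)/(-36367 + 30060) = (3*(-61 + 207)/(7*(3 - 414)) + 14220)/(-6307) = ((3/7)*146/(-411) + 14220)*(-1/6307) = ((3/7)*(-1/411)*146 + 14220)*(-1/6307) = (-146/959 + 14220)*(-1/6307) = (13636834/959)*(-1/6307) = -13636834/6048413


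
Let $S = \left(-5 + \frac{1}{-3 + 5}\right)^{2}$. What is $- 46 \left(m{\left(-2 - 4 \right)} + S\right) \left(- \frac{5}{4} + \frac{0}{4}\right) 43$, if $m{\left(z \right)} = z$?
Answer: $\frac{281865}{8} \approx 35233.0$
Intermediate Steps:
$S = \frac{81}{4}$ ($S = \left(-5 + \frac{1}{2}\right)^{2} = \left(- \frac{9}{2}\right)^{2} = \frac{81}{4} \approx 20.25$)
$- 46 \left(m{\left(-2 - 4 \right)} + S\right) \left(- \frac{5}{4} + \frac{0}{4}\right) 43 = - 46 \left(\left(-2 - 4\right) + \frac{81}{4}\right) \left(- \frac{5}{4} + \frac{0}{4}\right) 43 = - 46 \left(-6 + \frac{81}{4}\right) \left(\left(-5\right) \frac{1}{4} + 0 \cdot \frac{1}{4}\right) 43 = - 46 \frac{57 \left(- \frac{5}{4} + 0\right)}{4} \cdot 43 = - 46 \cdot \frac{57}{4} \left(- \frac{5}{4}\right) 43 = \left(-46\right) \left(- \frac{285}{16}\right) 43 = \frac{6555}{8} \cdot 43 = \frac{281865}{8}$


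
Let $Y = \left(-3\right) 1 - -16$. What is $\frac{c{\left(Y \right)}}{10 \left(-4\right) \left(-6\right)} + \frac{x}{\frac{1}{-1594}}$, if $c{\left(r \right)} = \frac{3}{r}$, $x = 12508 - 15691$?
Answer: $\frac{5276650081}{1040} \approx 5.0737 \cdot 10^{6}$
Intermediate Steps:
$x = -3183$ ($x = 12508 - 15691 = -3183$)
$Y = 13$ ($Y = -3 + 16 = 13$)
$\frac{c{\left(Y \right)}}{10 \left(-4\right) \left(-6\right)} + \frac{x}{\frac{1}{-1594}} = \frac{3 \cdot \frac{1}{13}}{10 \left(-4\right) \left(-6\right)} - \frac{3183}{\frac{1}{-1594}} = \frac{3 \cdot \frac{1}{13}}{\left(-40\right) \left(-6\right)} - \frac{3183}{- \frac{1}{1594}} = \frac{3}{13 \cdot 240} - -5073702 = \frac{3}{13} \cdot \frac{1}{240} + 5073702 = \frac{1}{1040} + 5073702 = \frac{5276650081}{1040}$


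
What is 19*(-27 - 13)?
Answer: -760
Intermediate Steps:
19*(-27 - 13) = 19*(-40) = -760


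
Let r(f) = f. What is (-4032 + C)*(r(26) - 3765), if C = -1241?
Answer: 19715747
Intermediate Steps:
(-4032 + C)*(r(26) - 3765) = (-4032 - 1241)*(26 - 3765) = -5273*(-3739) = 19715747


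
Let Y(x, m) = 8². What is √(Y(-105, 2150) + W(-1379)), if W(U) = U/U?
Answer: √65 ≈ 8.0623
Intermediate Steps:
Y(x, m) = 64
W(U) = 1
√(Y(-105, 2150) + W(-1379)) = √(64 + 1) = √65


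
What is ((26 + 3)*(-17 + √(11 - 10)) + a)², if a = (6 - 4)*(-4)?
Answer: 222784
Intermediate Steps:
a = -8 (a = 2*(-4) = -8)
((26 + 3)*(-17 + √(11 - 10)) + a)² = ((26 + 3)*(-17 + √(11 - 10)) - 8)² = (29*(-17 + √1) - 8)² = (29*(-17 + 1) - 8)² = (29*(-16) - 8)² = (-464 - 8)² = (-472)² = 222784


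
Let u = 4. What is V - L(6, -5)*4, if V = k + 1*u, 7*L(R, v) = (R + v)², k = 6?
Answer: 66/7 ≈ 9.4286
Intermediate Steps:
L(R, v) = (R + v)²/7
V = 10 (V = 6 + 1*4 = 6 + 4 = 10)
V - L(6, -5)*4 = 10 - (6 - 5)²/7*4 = 10 - (⅐)*1²*4 = 10 - (⅐)*1*4 = 10 - 4/7 = 66/7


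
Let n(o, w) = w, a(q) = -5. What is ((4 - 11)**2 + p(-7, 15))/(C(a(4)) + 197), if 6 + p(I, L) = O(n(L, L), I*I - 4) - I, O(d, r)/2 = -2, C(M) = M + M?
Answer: 46/187 ≈ 0.24599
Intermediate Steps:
C(M) = 2*M
O(d, r) = -4 (O(d, r) = 2*(-2) = -4)
p(I, L) = -10 - I (p(I, L) = -6 + (-4 - I) = -10 - I)
((4 - 11)**2 + p(-7, 15))/(C(a(4)) + 197) = ((4 - 11)**2 + (-10 - 1*(-7)))/(2*(-5) + 197) = ((-7)**2 + (-10 + 7))/(-10 + 197) = (49 - 3)/187 = 46*(1/187) = 46/187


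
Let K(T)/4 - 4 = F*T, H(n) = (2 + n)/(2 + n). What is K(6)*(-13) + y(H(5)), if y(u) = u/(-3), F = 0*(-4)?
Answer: -625/3 ≈ -208.33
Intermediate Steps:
F = 0
H(n) = 1
y(u) = -u/3 (y(u) = u*(-1/3) = -u/3)
K(T) = 16 (K(T) = 16 + 4*(0*T) = 16 + 4*0 = 16 + 0 = 16)
K(6)*(-13) + y(H(5)) = 16*(-13) - 1/3*1 = -208 - 1/3 = -625/3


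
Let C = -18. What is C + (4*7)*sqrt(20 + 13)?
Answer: -18 + 28*sqrt(33) ≈ 142.85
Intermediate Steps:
C + (4*7)*sqrt(20 + 13) = -18 + (4*7)*sqrt(20 + 13) = -18 + 28*sqrt(33)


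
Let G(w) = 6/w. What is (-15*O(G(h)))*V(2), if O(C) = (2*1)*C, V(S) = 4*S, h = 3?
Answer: -480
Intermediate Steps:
O(C) = 2*C
(-15*O(G(h)))*V(2) = (-30*6/3)*(4*2) = -30*6*(⅓)*8 = -30*2*8 = -15*4*8 = -60*8 = -480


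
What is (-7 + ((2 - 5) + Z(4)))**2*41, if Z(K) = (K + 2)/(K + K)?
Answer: 56129/16 ≈ 3508.1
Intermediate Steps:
Z(K) = (2 + K)/(2*K) (Z(K) = (2 + K)/((2*K)) = (2 + K)*(1/(2*K)) = (2 + K)/(2*K))
(-7 + ((2 - 5) + Z(4)))**2*41 = (-7 + ((2 - 5) + (1/2)*(2 + 4)/4))**2*41 = (-7 + (-3 + (1/2)*(1/4)*6))**2*41 = (-7 + (-3 + 3/4))**2*41 = (-7 - 9/4)**2*41 = (-37/4)**2*41 = (1369/16)*41 = 56129/16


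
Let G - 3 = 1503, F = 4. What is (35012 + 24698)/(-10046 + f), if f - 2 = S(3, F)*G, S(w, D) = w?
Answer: -29855/2763 ≈ -10.805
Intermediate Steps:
G = 1506 (G = 3 + 1503 = 1506)
f = 4520 (f = 2 + 3*1506 = 2 + 4518 = 4520)
(35012 + 24698)/(-10046 + f) = (35012 + 24698)/(-10046 + 4520) = 59710/(-5526) = 59710*(-1/5526) = -29855/2763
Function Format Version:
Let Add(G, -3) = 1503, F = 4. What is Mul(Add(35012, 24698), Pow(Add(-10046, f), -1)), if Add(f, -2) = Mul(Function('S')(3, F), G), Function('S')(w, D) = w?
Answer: Rational(-29855, 2763) ≈ -10.805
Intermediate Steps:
G = 1506 (G = Add(3, 1503) = 1506)
f = 4520 (f = Add(2, Mul(3, 1506)) = Add(2, 4518) = 4520)
Mul(Add(35012, 24698), Pow(Add(-10046, f), -1)) = Mul(Add(35012, 24698), Pow(Add(-10046, 4520), -1)) = Mul(59710, Pow(-5526, -1)) = Mul(59710, Rational(-1, 5526)) = Rational(-29855, 2763)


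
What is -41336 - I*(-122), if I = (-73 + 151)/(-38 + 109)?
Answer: -2925340/71 ≈ -41202.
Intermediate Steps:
I = 78/71 ≈ 1.0986
-41336 - I*(-122) = -41336 - 78*(-122)/71 = -41336 - 1*(-9516/71) = -41336 + 9516/71 = -2925340/71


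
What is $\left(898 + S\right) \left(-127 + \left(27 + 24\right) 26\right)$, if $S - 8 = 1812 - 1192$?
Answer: $1829674$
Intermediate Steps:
$S = 628$ ($S = 8 + \left(1812 - 1192\right) = 8 + 620 = 628$)
$\left(898 + S\right) \left(-127 + \left(27 + 24\right) 26\right) = \left(898 + 628\right) \left(-127 + \left(27 + 24\right) 26\right) = 1526 \left(-127 + 51 \cdot 26\right) = 1526 \left(-127 + 1326\right) = 1526 \cdot 1199 = 1829674$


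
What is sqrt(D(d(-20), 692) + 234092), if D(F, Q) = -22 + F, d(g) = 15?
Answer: sqrt(234085) ≈ 483.82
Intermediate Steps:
sqrt(D(d(-20), 692) + 234092) = sqrt((-22 + 15) + 234092) = sqrt(-7 + 234092) = sqrt(234085)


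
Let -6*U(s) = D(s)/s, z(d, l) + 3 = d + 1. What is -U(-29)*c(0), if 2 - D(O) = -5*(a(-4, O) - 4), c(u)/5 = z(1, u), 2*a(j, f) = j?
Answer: -70/87 ≈ -0.80460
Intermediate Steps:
a(j, f) = j/2
z(d, l) = -2 + d (z(d, l) = -3 + (d + 1) = -3 + (1 + d) = -2 + d)
c(u) = -5 (c(u) = 5*(-2 + 1) = 5*(-1) = -5)
D(O) = -28 (D(O) = 2 - (-5)*((½)*(-4) - 4) = 2 - (-5)*(-2 - 4) = 2 - (-5)*(-6) = 2 - 1*30 = 2 - 30 = -28)
U(s) = 14/(3*s) (U(s) = -(-14)/(3*s) = 14/(3*s))
-U(-29)*c(0) = -(14/3)/(-29)*(-5) = -(14/3)*(-1/29)*(-5) = -(-14)*(-5)/87 = -1*70/87 = -70/87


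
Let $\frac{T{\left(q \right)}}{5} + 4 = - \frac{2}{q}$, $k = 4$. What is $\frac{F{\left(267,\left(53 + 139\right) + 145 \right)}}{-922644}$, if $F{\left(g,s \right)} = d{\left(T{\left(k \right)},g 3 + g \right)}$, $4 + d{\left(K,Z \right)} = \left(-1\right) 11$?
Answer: $\frac{5}{307548} \approx 1.6258 \cdot 10^{-5}$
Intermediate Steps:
$T{\left(q \right)} = -20 - \frac{10}{q}$ ($T{\left(q \right)} = -20 + 5 \left(- \frac{2}{q}\right) = -20 - \frac{10}{q}$)
$d{\left(K,Z \right)} = -15$ ($d{\left(K,Z \right)} = -4 - 11 = -15$)
$F{\left(g,s \right)} = -15$
$\frac{F{\left(267,\left(53 + 139\right) + 145 \right)}}{-922644} = - \frac{15}{-922644} = \left(-15\right) \left(- \frac{1}{922644}\right) = \frac{5}{307548}$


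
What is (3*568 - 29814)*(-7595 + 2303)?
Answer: 148758120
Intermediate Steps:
(3*568 - 29814)*(-7595 + 2303) = (1704 - 29814)*(-5292) = -28110*(-5292) = 148758120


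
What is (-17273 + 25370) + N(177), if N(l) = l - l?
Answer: 8097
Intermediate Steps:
N(l) = 0
(-17273 + 25370) + N(177) = (-17273 + 25370) + 0 = 8097 + 0 = 8097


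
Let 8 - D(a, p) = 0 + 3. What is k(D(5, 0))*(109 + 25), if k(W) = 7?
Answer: 938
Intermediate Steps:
D(a, p) = 5 (D(a, p) = 8 - (0 + 3) = 8 - 1*3 = 8 - 3 = 5)
k(D(5, 0))*(109 + 25) = 7*(109 + 25) = 7*134 = 938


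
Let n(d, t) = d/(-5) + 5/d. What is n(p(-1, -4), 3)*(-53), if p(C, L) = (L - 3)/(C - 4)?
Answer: -30528/175 ≈ -174.45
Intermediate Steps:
p(C, L) = (-3 + L)/(-4 + C)
n(d, t) = 5/d - d/5 (n(d, t) = d*(-⅕) + 5/d = -d/5 + 5/d = 5/d - d/5)
n(p(-1, -4), 3)*(-53) = (5/(((-3 - 4)/(-4 - 1))) - (-3 - 4)/(5*(-4 - 1)))*(-53) = (5/((-7/(-5))) - (-7)/(5*(-5)))*(-53) = (5/((-⅕*(-7))) - (-1)*(-7)/25)*(-53) = (5/(7/5) - ⅕*7/5)*(-53) = (5*(5/7) - 7/25)*(-53) = (25/7 - 7/25)*(-53) = (576/175)*(-53) = -30528/175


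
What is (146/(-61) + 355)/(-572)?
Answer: -21509/34892 ≈ -0.61644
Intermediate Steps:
(146/(-61) + 355)/(-572) = (146*(-1/61) + 355)*(-1/572) = (-146/61 + 355)*(-1/572) = (21509/61)*(-1/572) = -21509/34892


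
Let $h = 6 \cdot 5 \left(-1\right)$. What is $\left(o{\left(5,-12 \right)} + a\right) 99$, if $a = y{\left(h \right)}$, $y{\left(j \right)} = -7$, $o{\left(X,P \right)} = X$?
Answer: $-198$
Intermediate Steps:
$h = -30$ ($h = 30 \left(-1\right) = -30$)
$a = -7$
$\left(o{\left(5,-12 \right)} + a\right) 99 = \left(5 - 7\right) 99 = \left(-2\right) 99 = -198$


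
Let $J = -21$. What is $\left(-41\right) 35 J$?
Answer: $30135$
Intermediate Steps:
$\left(-41\right) 35 J = \left(-41\right) 35 \left(-21\right) = \left(-1435\right) \left(-21\right) = 30135$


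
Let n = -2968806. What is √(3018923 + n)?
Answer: √50117 ≈ 223.87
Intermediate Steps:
√(3018923 + n) = √(3018923 - 2968806) = √50117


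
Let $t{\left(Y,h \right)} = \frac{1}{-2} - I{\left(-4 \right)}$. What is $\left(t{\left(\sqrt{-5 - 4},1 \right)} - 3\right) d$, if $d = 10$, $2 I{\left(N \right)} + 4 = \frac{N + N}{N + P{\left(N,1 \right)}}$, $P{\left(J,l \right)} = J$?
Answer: $-20$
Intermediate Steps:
$I{\left(N \right)} = - \frac{3}{2}$ ($I{\left(N \right)} = -2 + \frac{\left(N + N\right) \frac{1}{N + N}}{2} = -2 + \frac{2 N \frac{1}{2 N}}{2} = -2 + \frac{1}{2} \cdot 1 = -2 + \frac{1}{2} = - \frac{3}{2}$)
$t{\left(Y,h \right)} = 1$ ($t{\left(Y,h \right)} = \frac{1}{-2} - - \frac{3}{2} = - \frac{1}{2} + \frac{3}{2} = 1$)
$\left(t{\left(\sqrt{-5 - 4},1 \right)} - 3\right) d = \left(1 - 3\right) 10 = \left(-2\right) 10 = -20$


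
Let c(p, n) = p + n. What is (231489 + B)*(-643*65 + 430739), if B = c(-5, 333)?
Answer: 90163831248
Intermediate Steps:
c(p, n) = n + p
B = 328 (B = 333 - 5 = 328)
(231489 + B)*(-643*65 + 430739) = (231489 + 328)*(-643*65 + 430739) = 231817*(-41795 + 430739) = 231817*388944 = 90163831248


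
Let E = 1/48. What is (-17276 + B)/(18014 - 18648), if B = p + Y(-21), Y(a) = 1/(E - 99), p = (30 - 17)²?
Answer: 81275405/3012134 ≈ 26.983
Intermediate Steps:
E = 1/48 ≈ 0.020833
p = 169 (p = 13² = 169)
Y(a) = -48/4751 (Y(a) = 1/(1/48 - 99) = 1/(-4751/48) = -48/4751)
B = 802871/4751 (B = 169 - 48/4751 = 802871/4751 ≈ 168.99)
(-17276 + B)/(18014 - 18648) = (-17276 + 802871/4751)/(18014 - 18648) = -81275405/4751/(-634) = -81275405/4751*(-1/634) = 81275405/3012134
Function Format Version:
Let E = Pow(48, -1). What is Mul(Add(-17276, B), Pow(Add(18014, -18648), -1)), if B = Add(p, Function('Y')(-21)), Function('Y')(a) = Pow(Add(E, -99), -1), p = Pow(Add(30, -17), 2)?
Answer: Rational(81275405, 3012134) ≈ 26.983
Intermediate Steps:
E = Rational(1, 48) ≈ 0.020833
p = 169 (p = Pow(13, 2) = 169)
Function('Y')(a) = Rational(-48, 4751) (Function('Y')(a) = Pow(Add(Rational(1, 48), -99), -1) = Pow(Rational(-4751, 48), -1) = Rational(-48, 4751))
B = Rational(802871, 4751) (B = Add(169, Rational(-48, 4751)) = Rational(802871, 4751) ≈ 168.99)
Mul(Add(-17276, B), Pow(Add(18014, -18648), -1)) = Mul(Add(-17276, Rational(802871, 4751)), Pow(Add(18014, -18648), -1)) = Mul(Rational(-81275405, 4751), Pow(-634, -1)) = Mul(Rational(-81275405, 4751), Rational(-1, 634)) = Rational(81275405, 3012134)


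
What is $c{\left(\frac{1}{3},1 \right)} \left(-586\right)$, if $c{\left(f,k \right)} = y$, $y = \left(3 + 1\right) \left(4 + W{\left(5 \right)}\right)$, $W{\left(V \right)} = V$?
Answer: $-21096$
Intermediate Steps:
$y = 36$ ($y = \left(3 + 1\right) \left(4 + 5\right) = 4 \cdot 9 = 36$)
$c{\left(f,k \right)} = 36$
$c{\left(\frac{1}{3},1 \right)} \left(-586\right) = 36 \left(-586\right) = -21096$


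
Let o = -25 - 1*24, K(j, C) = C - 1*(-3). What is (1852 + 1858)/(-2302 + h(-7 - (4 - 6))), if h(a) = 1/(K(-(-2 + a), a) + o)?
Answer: -189210/117403 ≈ -1.6116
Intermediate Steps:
K(j, C) = 3 + C (K(j, C) = C + 3 = 3 + C)
o = -49 (o = -25 - 24 = -49)
h(a) = 1/(-46 + a) (h(a) = 1/((3 + a) - 49) = 1/(-46 + a))
(1852 + 1858)/(-2302 + h(-7 - (4 - 6))) = (1852 + 1858)/(-2302 + 1/(-46 + (-7 - (4 - 6)))) = 3710/(-2302 + 1/(-46 + (-7 - 1*(-2)))) = 3710/(-2302 + 1/(-46 + (-7 + 2))) = 3710/(-2302 + 1/(-46 - 5)) = 3710/(-2302 + 1/(-51)) = 3710/(-2302 - 1/51) = 3710/(-117403/51) = 3710*(-51/117403) = -189210/117403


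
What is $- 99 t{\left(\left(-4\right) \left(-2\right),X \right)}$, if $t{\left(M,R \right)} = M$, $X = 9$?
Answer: $-792$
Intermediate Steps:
$- 99 t{\left(\left(-4\right) \left(-2\right),X \right)} = - 99 \left(\left(-4\right) \left(-2\right)\right) = \left(-99\right) 8 = -792$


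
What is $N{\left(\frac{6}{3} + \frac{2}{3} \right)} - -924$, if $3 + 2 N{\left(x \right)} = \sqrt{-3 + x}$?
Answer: $\frac{1845}{2} + \frac{i \sqrt{3}}{6} \approx 922.5 + 0.28868 i$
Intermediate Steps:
$N{\left(x \right)} = - \frac{3}{2} + \frac{\sqrt{-3 + x}}{2}$
$N{\left(\frac{6}{3} + \frac{2}{3} \right)} - -924 = \left(- \frac{3}{2} + \frac{\sqrt{-3 + \left(\frac{6}{3} + \frac{2}{3}\right)}}{2}\right) - -924 = \left(- \frac{3}{2} + \frac{\sqrt{-3 + \left(6 \cdot \frac{1}{3} + 2 \cdot \frac{1}{3}\right)}}{2}\right) + 924 = \left(- \frac{3}{2} + \frac{\sqrt{-3 + \left(2 + \frac{2}{3}\right)}}{2}\right) + 924 = \left(- \frac{3}{2} + \frac{\sqrt{-3 + \frac{8}{3}}}{2}\right) + 924 = \left(- \frac{3}{2} + \frac{\sqrt{- \frac{1}{3}}}{2}\right) + 924 = \left(- \frac{3}{2} + \frac{\frac{1}{3} i \sqrt{3}}{2}\right) + 924 = \left(- \frac{3}{2} + \frac{i \sqrt{3}}{6}\right) + 924 = \frac{1845}{2} + \frac{i \sqrt{3}}{6}$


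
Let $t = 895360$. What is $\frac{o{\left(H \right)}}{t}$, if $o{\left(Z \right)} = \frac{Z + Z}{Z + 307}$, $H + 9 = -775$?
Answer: $\frac{49}{13346460} \approx 3.6714 \cdot 10^{-6}$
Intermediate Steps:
$H = -784$ ($H = -9 - 775 = -784$)
$o{\left(Z \right)} = \frac{2 Z}{307 + Z}$
$\frac{o{\left(H \right)}}{t} = \frac{2 \left(-784\right) \frac{1}{307 - 784}}{895360} = 2 \left(-784\right) \frac{1}{-477} \cdot \frac{1}{895360} = 2 \left(-784\right) \left(- \frac{1}{477}\right) \frac{1}{895360} = \frac{1568}{477} \cdot \frac{1}{895360} = \frac{49}{13346460}$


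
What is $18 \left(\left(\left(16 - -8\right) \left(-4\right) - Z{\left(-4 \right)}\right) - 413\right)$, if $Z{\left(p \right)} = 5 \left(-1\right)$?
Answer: $-9072$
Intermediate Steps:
$Z{\left(p \right)} = -5$
$18 \left(\left(\left(16 - -8\right) \left(-4\right) - Z{\left(-4 \right)}\right) - 413\right) = 18 \left(\left(\left(16 - -8\right) \left(-4\right) - -5\right) - 413\right) = 18 \left(\left(\left(16 + 8\right) \left(-4\right) + 5\right) - 413\right) = 18 \left(\left(24 \left(-4\right) + 5\right) - 413\right) = 18 \left(\left(-96 + 5\right) - 413\right) = 18 \left(-91 - 413\right) = 18 \left(-504\right) = -9072$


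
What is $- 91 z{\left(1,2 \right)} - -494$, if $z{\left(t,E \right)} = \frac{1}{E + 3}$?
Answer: $\frac{2379}{5} \approx 475.8$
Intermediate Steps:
$z{\left(t,E \right)} = \frac{1}{3 + E}$
$- 91 z{\left(1,2 \right)} - -494 = - \frac{91}{3 + 2} - -494 = - \frac{91}{5} + 494 = \frac{2379}{5}$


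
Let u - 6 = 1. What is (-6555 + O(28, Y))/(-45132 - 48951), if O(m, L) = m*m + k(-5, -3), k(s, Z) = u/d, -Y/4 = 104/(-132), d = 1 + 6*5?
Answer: 178894/2916573 ≈ 0.061337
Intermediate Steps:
u = 7 (u = 6 + 1 = 7)
d = 31 (d = 1 + 30 = 31)
Y = 104/33 (Y = -416/(-132) = -416*(-1)/132 = -4*(-26/33) = 104/33 ≈ 3.1515)
k(s, Z) = 7/31
O(m, L) = 7/31 + m² (O(m, L) = m*m + 7/31 = m² + 7/31 = 7/31 + m²)
(-6555 + O(28, Y))/(-45132 - 48951) = (-6555 + (7/31 + 28²))/(-45132 - 48951) = (-6555 + (7/31 + 784))/(-94083) = (-6555 + 24311/31)*(-1/94083) = -178894/31*(-1/94083) = 178894/2916573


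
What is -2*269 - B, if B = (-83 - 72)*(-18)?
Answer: -3328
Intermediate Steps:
B = 2790 (B = -155*(-18) = 2790)
-2*269 - B = -2*269 - 1*2790 = -538 - 2790 = -3328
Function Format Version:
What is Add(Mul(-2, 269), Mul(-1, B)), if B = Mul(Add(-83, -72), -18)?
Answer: -3328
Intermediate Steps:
B = 2790 (B = Mul(-155, -18) = 2790)
Add(Mul(-2, 269), Mul(-1, B)) = Add(Mul(-2, 269), Mul(-1, 2790)) = Add(-538, -2790) = -3328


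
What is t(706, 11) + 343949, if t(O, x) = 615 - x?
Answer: 344553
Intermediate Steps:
t(706, 11) + 343949 = (615 - 1*11) + 343949 = (615 - 11) + 343949 = 604 + 343949 = 344553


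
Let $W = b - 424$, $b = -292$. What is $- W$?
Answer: $716$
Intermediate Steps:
$W = -716$ ($W = -292 - 424 = -716$)
$- W = \left(-1\right) \left(-716\right) = 716$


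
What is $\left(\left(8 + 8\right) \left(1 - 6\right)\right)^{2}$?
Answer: $6400$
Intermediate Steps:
$\left(\left(8 + 8\right) \left(1 - 6\right)\right)^{2} = \left(16 \left(1 - 6\right)\right)^{2} = \left(16 \left(-5\right)\right)^{2} = \left(-80\right)^{2} = 6400$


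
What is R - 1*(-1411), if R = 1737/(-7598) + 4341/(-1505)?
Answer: 16099173787/11434990 ≈ 1407.9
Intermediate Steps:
R = -35597103/11434990 (R = 1737*(-1/7598) + 4341*(-1/1505) = -1737/7598 - 4341/1505 = -35597103/11434990 ≈ -3.1130)
R - 1*(-1411) = -35597103/11434990 - 1*(-1411) = -35597103/11434990 + 1411 = 16099173787/11434990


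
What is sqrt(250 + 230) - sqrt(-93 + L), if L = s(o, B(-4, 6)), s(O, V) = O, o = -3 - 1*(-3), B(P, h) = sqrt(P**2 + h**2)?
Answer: 4*sqrt(30) - I*sqrt(93) ≈ 21.909 - 9.6436*I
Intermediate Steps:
o = 0 (o = -3 + 3 = 0)
L = 0
sqrt(250 + 230) - sqrt(-93 + L) = sqrt(250 + 230) - sqrt(-93 + 0) = sqrt(480) - sqrt(-93) = 4*sqrt(30) - I*sqrt(93)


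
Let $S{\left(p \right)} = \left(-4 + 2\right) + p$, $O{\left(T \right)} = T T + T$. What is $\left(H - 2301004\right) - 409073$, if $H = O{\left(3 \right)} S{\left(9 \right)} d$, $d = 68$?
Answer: $-2704365$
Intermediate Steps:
$O{\left(T \right)} = T + T^{2}$ ($O{\left(T \right)} = T^{2} + T = T + T^{2}$)
$S{\left(p \right)} = -2 + p$
$H = 5712$ ($H = 3 \left(1 + 3\right) \left(-2 + 9\right) 68 = 3 \cdot 4 \cdot 7 \cdot 68 = 12 \cdot 7 \cdot 68 = 84 \cdot 68 = 5712$)
$\left(H - 2301004\right) - 409073 = \left(5712 - 2301004\right) - 409073 = -2295292 - 409073 = -2704365$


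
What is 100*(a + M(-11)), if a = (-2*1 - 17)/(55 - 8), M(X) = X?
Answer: -53600/47 ≈ -1140.4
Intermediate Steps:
a = -19/47 (a = (-2 - 17)/47 = -19*1/47 = -19/47 ≈ -0.40426)
100*(a + M(-11)) = 100*(-19/47 - 11) = 100*(-536/47) = -53600/47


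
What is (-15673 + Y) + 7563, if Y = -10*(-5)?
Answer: -8060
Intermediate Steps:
Y = 50
(-15673 + Y) + 7563 = (-15673 + 50) + 7563 = -15623 + 7563 = -8060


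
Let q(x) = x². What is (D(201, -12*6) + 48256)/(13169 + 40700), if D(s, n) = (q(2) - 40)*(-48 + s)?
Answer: 42748/53869 ≈ 0.79355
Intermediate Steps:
D(s, n) = 1728 - 36*s (D(s, n) = (2² - 40)*(-48 + s) = (4 - 40)*(-48 + s) = -36*(-48 + s) = 1728 - 36*s)
(D(201, -12*6) + 48256)/(13169 + 40700) = ((1728 - 36*201) + 48256)/(13169 + 40700) = ((1728 - 7236) + 48256)/53869 = (-5508 + 48256)*(1/53869) = 42748*(1/53869) = 42748/53869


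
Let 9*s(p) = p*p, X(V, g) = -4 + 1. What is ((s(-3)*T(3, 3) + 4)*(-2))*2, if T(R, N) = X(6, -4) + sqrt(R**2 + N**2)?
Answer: -4 - 12*sqrt(2) ≈ -20.971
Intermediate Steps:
X(V, g) = -3
s(p) = p**2/9 (s(p) = (p*p)/9 = p**2/9)
T(R, N) = -3 + sqrt(N**2 + R**2) (T(R, N) = -3 + sqrt(R**2 + N**2) = -3 + sqrt(N**2 + R**2))
((s(-3)*T(3, 3) + 4)*(-2))*2 = ((((1/9)*(-3)**2)*(-3 + sqrt(3**2 + 3**2)) + 4)*(-2))*2 = ((((1/9)*9)*(-3 + sqrt(9 + 9)) + 4)*(-2))*2 = ((1*(-3 + sqrt(18)) + 4)*(-2))*2 = ((1*(-3 + 3*sqrt(2)) + 4)*(-2))*2 = (((-3 + 3*sqrt(2)) + 4)*(-2))*2 = ((1 + 3*sqrt(2))*(-2))*2 = (-2 - 6*sqrt(2))*2 = -4 - 12*sqrt(2)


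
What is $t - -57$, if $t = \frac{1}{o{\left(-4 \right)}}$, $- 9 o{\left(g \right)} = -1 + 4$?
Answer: $54$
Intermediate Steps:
$o{\left(g \right)} = - \frac{1}{3}$ ($o{\left(g \right)} = - \frac{-1 + 4}{9} = \left(- \frac{1}{9}\right) 3 = - \frac{1}{3}$)
$t = -3$ ($t = \frac{1}{- \frac{1}{3}} = -3$)
$t - -57 = -3 - -57 = -3 + 57 = 54$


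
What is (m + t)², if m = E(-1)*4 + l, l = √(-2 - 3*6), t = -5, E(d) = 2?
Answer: -11 + 12*I*√5 ≈ -11.0 + 26.833*I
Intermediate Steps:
l = 2*I*√5 (l = √(-2 - 18) = √(-20) = 2*I*√5 ≈ 4.4721*I)
m = 8 + 2*I*√5 (m = 2*4 + 2*I*√5 = 8 + 2*I*√5 ≈ 8.0 + 4.4721*I)
(m + t)² = ((8 + 2*I*√5) - 5)² = (3 + 2*I*√5)²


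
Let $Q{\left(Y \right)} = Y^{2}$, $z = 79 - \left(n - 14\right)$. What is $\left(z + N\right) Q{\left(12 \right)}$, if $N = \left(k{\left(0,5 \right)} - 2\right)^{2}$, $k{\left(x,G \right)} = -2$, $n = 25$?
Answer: $12096$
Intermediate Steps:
$N = 16$ ($N = \left(-2 - 2\right)^{2} = \left(-4\right)^{2} = 16$)
$z = 68$ ($z = 79 - \left(25 - 14\right) = 79 - 11 = 68$)
$\left(z + N\right) Q{\left(12 \right)} = \left(68 + 16\right) 12^{2} = 84 \cdot 144 = 12096$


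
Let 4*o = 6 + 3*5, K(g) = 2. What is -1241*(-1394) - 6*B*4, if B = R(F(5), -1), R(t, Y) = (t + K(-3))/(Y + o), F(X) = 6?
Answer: 29408450/17 ≈ 1.7299e+6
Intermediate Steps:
o = 21/4 (o = (6 + 3*5)/4 = (6 + 15)/4 = (¼)*21 = 21/4 ≈ 5.2500)
R(t, Y) = (2 + t)/(21/4 + Y) (R(t, Y) = (t + 2)/(Y + 21/4) = (2 + t)/(21/4 + Y))
B = 32/17 (B = 4*(2 + 6)/(21 + 4*(-1)) = 4*8/(21 - 4) = 4*8/17 = 4*(1/17)*8 = 32/17 ≈ 1.8824)
-1241*(-1394) - 6*B*4 = -1241*(-1394) - 6*32/17*4 = 1729954 - 192/17*4 = 1729954 - 768/17 = 29408450/17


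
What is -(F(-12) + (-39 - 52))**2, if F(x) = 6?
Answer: -7225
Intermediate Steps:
-(F(-12) + (-39 - 52))**2 = -(6 + (-39 - 52))**2 = -(6 - 91)**2 = -1*(-85)**2 = -1*7225 = -7225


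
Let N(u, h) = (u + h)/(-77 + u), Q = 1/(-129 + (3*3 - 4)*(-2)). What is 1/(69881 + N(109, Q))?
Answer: 2224/155422919 ≈ 1.4309e-5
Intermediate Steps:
Q = -1/139 (Q = 1/(-129 + (9 - 4)*(-2)) = 1/(-129 + 5*(-2)) = 1/(-129 - 10) = 1/(-139) = -1/139 ≈ -0.0071942)
N(u, h) = (h + u)/(-77 + u)
1/(69881 + N(109, Q)) = 1/(69881 + (-1/139 + 109)/(-77 + 109)) = 1/(69881 + (15150/139)/32) = 1/(69881 + (1/32)*(15150/139)) = 1/(69881 + 7575/2224) = 1/(155422919/2224) = 2224/155422919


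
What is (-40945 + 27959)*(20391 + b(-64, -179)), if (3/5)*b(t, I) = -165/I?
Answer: -47402328304/179 ≈ -2.6482e+8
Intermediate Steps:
b(t, I) = -275/I (b(t, I) = 5*(-165/I)/3 = -275/I)
(-40945 + 27959)*(20391 + b(-64, -179)) = (-40945 + 27959)*(20391 - 275/(-179)) = -12986*(20391 - 275*(-1/179)) = -12986*(20391 + 275/179) = -12986*3650264/179 = -47402328304/179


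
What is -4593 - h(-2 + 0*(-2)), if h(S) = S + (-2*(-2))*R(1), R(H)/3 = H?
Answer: -4603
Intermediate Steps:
R(H) = 3*H
h(S) = 12 + S (h(S) = S + (-2*(-2))*(3*1) = S + 4*3 = S + 12 = 12 + S)
-4593 - h(-2 + 0*(-2)) = -4593 - (12 + (-2 + 0*(-2))) = -4593 - (12 + (-2 + 0)) = -4593 - (12 - 2) = -4593 - 1*10 = -4593 - 10 = -4603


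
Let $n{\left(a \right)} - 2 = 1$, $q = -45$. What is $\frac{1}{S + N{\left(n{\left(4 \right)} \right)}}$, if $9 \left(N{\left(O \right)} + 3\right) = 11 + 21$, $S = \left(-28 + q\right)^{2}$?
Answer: $\frac{9}{47966} \approx 0.00018763$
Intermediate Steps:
$n{\left(a \right)} = 3$ ($n{\left(a \right)} = 2 + 1 = 3$)
$S = 5329$ ($S = \left(-28 - 45\right)^{2} = \left(-73\right)^{2} = 5329$)
$N{\left(O \right)} = \frac{5}{9}$ ($N{\left(O \right)} = -3 + \frac{11 + 21}{9} = -3 + \frac{1}{9} \cdot 32 = -3 + \frac{32}{9} = \frac{5}{9}$)
$\frac{1}{S + N{\left(n{\left(4 \right)} \right)}} = \frac{1}{5329 + \frac{5}{9}} = \frac{1}{\frac{47966}{9}} = \frac{9}{47966}$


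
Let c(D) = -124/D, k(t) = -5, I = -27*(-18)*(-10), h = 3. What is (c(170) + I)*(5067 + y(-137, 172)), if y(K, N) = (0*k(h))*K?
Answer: -2093491854/85 ≈ -2.4629e+7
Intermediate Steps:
I = -4860 (I = 486*(-10) = -4860)
y(K, N) = 0 (y(K, N) = (0*(-5))*K = 0*K = 0)
(c(170) + I)*(5067 + y(-137, 172)) = (-124/170 - 4860)*(5067 + 0) = (-124*1/170 - 4860)*5067 = (-62/85 - 4860)*5067 = -413162/85*5067 = -2093491854/85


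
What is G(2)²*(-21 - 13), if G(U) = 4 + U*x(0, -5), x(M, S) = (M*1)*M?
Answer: -544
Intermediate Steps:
x(M, S) = M² (x(M, S) = M*M = M²)
G(U) = 4 (G(U) = 4 + U*0² = 4 + U*0 = 4 + 0 = 4)
G(2)²*(-21 - 13) = 4²*(-21 - 13) = 16*(-34) = -544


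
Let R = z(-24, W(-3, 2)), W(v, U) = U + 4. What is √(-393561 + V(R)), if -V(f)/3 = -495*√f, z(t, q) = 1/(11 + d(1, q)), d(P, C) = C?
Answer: 3*√(-12637681 + 2805*√17)/17 ≈ 627.06*I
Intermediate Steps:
W(v, U) = 4 + U
z(t, q) = 1/(11 + q)
R = 1/17 (R = 1/(11 + (4 + 2)) = 1/(11 + 6) = 1/17 ≈ 0.058824)
V(f) = 1485*√f (V(f) = -(-1485)*√f = 1485*√f)
√(-393561 + V(R)) = √(-393561 + 1485*√(1/17)) = √(-393561 + 1485*(√17/17)) = √(-393561 + 1485*√17/17)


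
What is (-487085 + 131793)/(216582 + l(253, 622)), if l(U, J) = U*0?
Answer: -177646/108291 ≈ -1.6404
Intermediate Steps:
l(U, J) = 0
(-487085 + 131793)/(216582 + l(253, 622)) = (-487085 + 131793)/(216582 + 0) = -355292/216582 = -355292*1/216582 = -177646/108291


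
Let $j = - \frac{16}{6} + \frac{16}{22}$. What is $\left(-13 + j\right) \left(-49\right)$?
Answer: $\frac{24157}{33} \approx 732.03$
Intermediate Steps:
$j = - \frac{64}{33}$ ($j = \left(-16\right) \frac{1}{6} + 16 \cdot \frac{1}{22} = - \frac{8}{3} + \frac{8}{11} = - \frac{64}{33} \approx -1.9394$)
$\left(-13 + j\right) \left(-49\right) = \left(-13 - \frac{64}{33}\right) \left(-49\right) = \left(- \frac{493}{33}\right) \left(-49\right) = \frac{24157}{33}$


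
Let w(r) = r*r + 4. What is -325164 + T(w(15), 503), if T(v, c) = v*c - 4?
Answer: -209981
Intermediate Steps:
w(r) = 4 + r**2 (w(r) = r**2 + 4 = 4 + r**2)
T(v, c) = -4 + c*v (T(v, c) = c*v - 4 = -4 + c*v)
-325164 + T(w(15), 503) = -325164 + (-4 + 503*(4 + 15**2)) = -325164 + (-4 + 503*(4 + 225)) = -325164 + (-4 + 503*229) = -325164 + (-4 + 115187) = -325164 + 115183 = -209981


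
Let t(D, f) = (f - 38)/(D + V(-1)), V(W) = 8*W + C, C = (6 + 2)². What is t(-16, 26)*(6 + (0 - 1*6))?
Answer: 0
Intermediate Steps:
C = 64 (C = 8² = 64)
V(W) = 64 + 8*W (V(W) = 8*W + 64 = 64 + 8*W)
t(D, f) = (-38 + f)/(56 + D) (t(D, f) = (f - 38)/(D + (64 + 8*(-1))) = (-38 + f)/(D + (64 - 8)) = (-38 + f)/(D + 56) = (-38 + f)/(56 + D))
t(-16, 26)*(6 + (0 - 1*6)) = ((-38 + 26)/(56 - 16))*(6 + (0 - 1*6)) = (-12/40)*(6 + (0 - 6)) = ((1/40)*(-12))*(6 - 6) = -3/10*0 = 0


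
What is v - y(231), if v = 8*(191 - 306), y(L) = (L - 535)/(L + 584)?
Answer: -749496/815 ≈ -919.63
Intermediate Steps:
y(L) = (-535 + L)/(584 + L)
v = -920 (v = 8*(-115) = -920)
v - y(231) = -920 - (-535 + 231)/(584 + 231) = -920 - (-304)/815 = -920 - 1*(-304/815) = -920 + 304/815 = -749496/815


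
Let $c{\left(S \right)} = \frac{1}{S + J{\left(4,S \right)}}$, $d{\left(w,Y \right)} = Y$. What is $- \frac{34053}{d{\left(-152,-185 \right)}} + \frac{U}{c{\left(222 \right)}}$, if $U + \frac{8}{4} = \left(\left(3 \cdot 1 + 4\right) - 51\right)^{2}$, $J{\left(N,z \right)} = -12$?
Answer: $\frac{75169953}{185} \approx 4.0632 \cdot 10^{5}$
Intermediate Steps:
$U = 1934$ ($U = -2 + \left(\left(3 \cdot 1 + 4\right) - 51\right)^{2} = -2 + \left(\left(3 + 4\right) - 51\right)^{2} = -2 + \left(7 - 51\right)^{2} = -2 + \left(-44\right)^{2} = -2 + 1936 = 1934$)
$c{\left(S \right)} = \frac{1}{-12 + S}$ ($c{\left(S \right)} = \frac{1}{S - 12} = \frac{1}{-12 + S}$)
$- \frac{34053}{d{\left(-152,-185 \right)}} + \frac{U}{c{\left(222 \right)}} = - \frac{34053}{-185} + \frac{1934}{\frac{1}{-12 + 222}} = \left(-34053\right) \left(- \frac{1}{185}\right) + \frac{1934}{\frac{1}{210}} = \frac{34053}{185} + 1934 \frac{1}{\frac{1}{210}} = \frac{34053}{185} + 1934 \cdot 210 = \frac{34053}{185} + 406140 = \frac{75169953}{185}$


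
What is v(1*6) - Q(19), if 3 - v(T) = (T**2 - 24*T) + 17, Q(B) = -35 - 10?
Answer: 139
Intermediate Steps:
Q(B) = -45
v(T) = -14 - T**2 + 24*T (v(T) = 3 - ((T**2 - 24*T) + 17) = 3 - (17 + T**2 - 24*T) = 3 + (-17 - T**2 + 24*T) = -14 - T**2 + 24*T)
v(1*6) - Q(19) = (-14 - (1*6)**2 + 24*(1*6)) - 1*(-45) = (-14 - 1*6**2 + 24*6) + 45 = (-14 - 1*36 + 144) + 45 = (-14 - 36 + 144) + 45 = 94 + 45 = 139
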